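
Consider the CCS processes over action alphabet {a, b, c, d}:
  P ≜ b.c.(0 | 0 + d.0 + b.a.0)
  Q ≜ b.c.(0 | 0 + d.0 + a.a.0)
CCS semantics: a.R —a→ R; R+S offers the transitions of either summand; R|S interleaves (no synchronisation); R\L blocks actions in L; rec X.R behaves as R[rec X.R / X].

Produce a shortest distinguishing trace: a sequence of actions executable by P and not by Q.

P's transition system — 5 states:
  s0 = b.c.(0 | 0 + d.0 + b.a.0) :: ··b··> s1
  s1 = c.(0 | 0 + d.0 + b.a.0) :: ··c··> s2
  s2 = 0 | 0 + d.0 + b.a.0 :: ··b··> s3, ··d··> s4
  s3 = a.0 :: ··a··> s4
  s4 = 0 :: deadlocked
Q's transition system — 5 states:
  t0 = b.c.(0 | 0 + d.0 + a.a.0) :: ··b··> t1
  t1 = c.(0 | 0 + d.0 + a.a.0) :: ··c··> t2
  t2 = 0 | 0 + d.0 + a.a.0 :: ··a··> t3, ··d··> t4
  t3 = a.0 :: ··a··> t4
  t4 = 0 :: deadlocked
Trace ⟨bcb⟩ through P, begin at {s0}:
  after b @ step 1: {s1}
  after c @ step 2: {s2}
  after b @ step 3: {s3}
  P completes σ.
Trace ⟨bcb⟩ through Q, begin at {t0}:
  after b @ step 1: {t1}
  after c @ step 2: {t2}
  after b @ step 3: no successor for Q

bcb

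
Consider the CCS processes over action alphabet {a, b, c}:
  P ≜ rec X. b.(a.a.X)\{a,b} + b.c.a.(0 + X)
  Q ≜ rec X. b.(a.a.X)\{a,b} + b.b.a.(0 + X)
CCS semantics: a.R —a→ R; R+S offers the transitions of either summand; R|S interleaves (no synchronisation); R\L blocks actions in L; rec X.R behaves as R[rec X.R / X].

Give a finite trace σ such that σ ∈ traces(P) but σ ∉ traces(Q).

Reachable graph of P (5 states):
  u0 = rec X. b.(a.a.X)\{a,b} + b.c.a.(0 + X) ⊢ --b--▸ u1, --b--▸ u2
  u1 = (a.a.(rec X. b.(a.a.X)\{a,b} + b.c.a.(0 + X)))\{a,b} ⊢ ·
  u2 = c.a.(0 + (rec X. b.(a.a.X)\{a,b} + b.c.a.(0 + X))) ⊢ --c--▸ u3
  u3 = a.(0 + (rec X. b.(a.a.X)\{a,b} + b.c.a.(0 + X))) ⊢ --a--▸ u4
  u4 = 0 + (rec X. b.(a.a.X)\{a,b} + b.c.a.(0 + X)) ⊢ --b--▸ u1, --b--▸ u2
Reachable graph of Q (5 states):
  v0 = rec X. b.(a.a.X)\{a,b} + b.b.a.(0 + X) ⊢ --b--▸ v1, --b--▸ v2
  v1 = (a.a.(rec X. b.(a.a.X)\{a,b} + b.b.a.(0 + X)))\{a,b} ⊢ ·
  v2 = b.a.(0 + (rec X. b.(a.a.X)\{a,b} + b.b.a.(0 + X))) ⊢ --b--▸ v3
  v3 = a.(0 + (rec X. b.(a.a.X)\{a,b} + b.b.a.(0 + X))) ⊢ --a--▸ v4
  v4 = 0 + (rec X. b.(a.a.X)\{a,b} + b.b.a.(0 + X)) ⊢ --b--▸ v1, --b--▸ v2
Trace ⟨bc⟩ through P, begin at {u0}:
  after b @ step 1: {u1, u2}
  after c @ step 2: {u3}
  P completes σ.
Trace ⟨bc⟩ through Q, begin at {v0}:
  after b @ step 1: {v1, v2}
  after c @ step 2: ∅ (Q stuck)

bc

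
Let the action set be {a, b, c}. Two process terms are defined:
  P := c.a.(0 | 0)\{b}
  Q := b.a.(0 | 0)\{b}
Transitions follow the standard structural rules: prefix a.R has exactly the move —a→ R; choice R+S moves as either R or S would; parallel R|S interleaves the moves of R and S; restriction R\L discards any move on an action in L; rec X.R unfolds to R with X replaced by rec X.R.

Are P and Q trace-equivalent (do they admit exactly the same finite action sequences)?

Reachable graph of P (3 states):
  p0 = c.a.(0 | 0)\{b} :: --c--▸ p1
  p1 = a.(0 | 0)\{b} :: --a--▸ p2
  p2 = (0 | 0)\{b} :: ·
Reachable graph of Q (3 states):
  q0 = b.a.(0 | 0)\{b} :: --b--▸ q1
  q1 = a.(0 | 0)\{b} :: --a--▸ q2
  q2 = (0 | 0)\{b} :: ·
Trace ⟨c⟩ through P, begin at {p0}:
  [1] c ⇒ {p1}
  — P admits the full trace.
Trace ⟨c⟩ through Q, begin at {q0}:
  [1] c ⇒ ∅  — Q cannot continue

trace-distinct — witness ⟨c⟩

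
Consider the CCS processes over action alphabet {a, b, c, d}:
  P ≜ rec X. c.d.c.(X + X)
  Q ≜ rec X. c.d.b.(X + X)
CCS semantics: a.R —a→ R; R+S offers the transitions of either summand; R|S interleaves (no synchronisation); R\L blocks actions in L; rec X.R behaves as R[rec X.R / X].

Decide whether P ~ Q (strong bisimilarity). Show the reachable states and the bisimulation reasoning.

NO

P's transition system — 4 states:
  u0 = rec X. c.d.c.(X + X) ⊢ -c-> u1
  u1 = d.c.((rec X. c.d.c.(X + X)) + (rec X. c.d.c.(X + X))) ⊢ -d-> u2
  u2 = c.((rec X. c.d.c.(X + X)) + (rec X. c.d.c.(X + X))) ⊢ -c-> u3
  u3 = (rec X. c.d.c.(X + X)) + (rec X. c.d.c.(X + X)) ⊢ -c-> u1
Q's transition system — 4 states:
  v0 = rec X. c.d.b.(X + X) ⊢ -c-> v1
  v1 = d.b.((rec X. c.d.b.(X + X)) + (rec X. c.d.b.(X + X))) ⊢ -d-> v2
  v2 = b.((rec X. c.d.b.(X + X)) + (rec X. c.d.b.(X + X))) ⊢ -b-> v3
  v3 = (rec X. c.d.b.(X + X)) + (rec X. c.d.b.(X + X)) ⊢ -c-> v1
Bisimilarity quotient blocks:
  B0 = {u0, u3}
  B1 = {u1}
  B2 = {u2}
  B3 = {v0, v3}
  B4 = {v1}
  B5 = {v2}
u0 ∈ B0, v0 ∈ B3 → different blocks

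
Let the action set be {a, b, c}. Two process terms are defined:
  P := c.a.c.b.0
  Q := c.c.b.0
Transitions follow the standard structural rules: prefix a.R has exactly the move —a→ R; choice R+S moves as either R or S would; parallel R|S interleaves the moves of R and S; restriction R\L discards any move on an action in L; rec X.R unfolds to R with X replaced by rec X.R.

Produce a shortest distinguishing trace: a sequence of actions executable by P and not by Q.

LTS(P): 5 reachable states
  u0 = c.a.c.b.0 → ··c··> u1
  u1 = a.c.b.0 → ··a··> u2
  u2 = c.b.0 → ··c··> u3
  u3 = b.0 → ··b··> u4
  u4 = 0 → stopped
LTS(Q): 4 reachable states
  v0 = c.c.b.0 → ··c··> v1
  v1 = c.b.0 → ··c··> v2
  v2 = b.0 → ··b··> v3
  v3 = 0 → stopped
Executing ca from P (initial set {u0}):
  after c @ step 1: {u1}
  after a @ step 2: {u2}
  P completes σ.
Executing ca from Q (initial set {v0}):
  after c @ step 1: {v1}
  after a @ step 2: ∅  — Q cannot continue

ca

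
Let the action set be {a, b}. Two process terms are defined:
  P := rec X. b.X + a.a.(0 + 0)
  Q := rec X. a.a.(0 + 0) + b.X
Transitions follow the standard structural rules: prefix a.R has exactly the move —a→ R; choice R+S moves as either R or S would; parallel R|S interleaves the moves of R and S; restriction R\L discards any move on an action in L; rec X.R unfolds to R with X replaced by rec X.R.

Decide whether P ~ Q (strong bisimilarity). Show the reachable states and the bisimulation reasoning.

bisimilar

Reachable graph of P (3 states):
  m0 = rec X. b.X + a.a.(0 + 0) → =a=> m1, =b=> m0
  m1 = a.(0 + 0) → =a=> m2
  m2 = 0 + 0 → deadlocked
Reachable graph of Q (3 states):
  n0 = rec X. a.a.(0 + 0) + b.X → =a=> n1, =b=> n0
  n1 = a.(0 + 0) → =a=> n2
  n2 = 0 + 0 → deadlocked
Partition-refinement fixed point:
  B0 = {m0, n0}
  B1 = {m1, n1}
  B2 = {m2, n2}
m0 ∈ B0, n0 ∈ B0 → same block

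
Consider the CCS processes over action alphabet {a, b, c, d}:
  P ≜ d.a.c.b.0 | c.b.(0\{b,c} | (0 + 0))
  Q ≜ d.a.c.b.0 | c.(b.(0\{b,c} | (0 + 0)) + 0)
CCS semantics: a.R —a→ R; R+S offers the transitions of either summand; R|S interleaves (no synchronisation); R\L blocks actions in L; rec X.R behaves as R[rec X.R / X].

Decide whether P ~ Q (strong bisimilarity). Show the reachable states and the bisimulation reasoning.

bisimilar

P's transition system — 15 states:
  m0 = d.a.c.b.0 | c.b.(0\{b,c} | (0 + 0)) :: --c--▸ m1, --d--▸ m2
  m1 = d.a.c.b.0 | b.(0\{b,c} | (0 + 0)) :: --b--▸ m3, --d--▸ m4
  m2 = a.c.b.0 | c.b.(0\{b,c} | (0 + 0)) :: --a--▸ m5, --c--▸ m4
  m3 = d.a.c.b.0 | (0\{b,c} | (0 + 0)) :: --d--▸ m6
  m4 = a.c.b.0 | b.(0\{b,c} | (0 + 0)) :: --a--▸ m7, --b--▸ m6
  m5 = c.b.0 | c.b.(0\{b,c} | (0 + 0)) :: --c--▸ m7, --c--▸ m8
  m6 = a.c.b.0 | (0\{b,c} | (0 + 0)) :: --a--▸ m9
  m7 = c.b.0 | b.(0\{b,c} | (0 + 0)) :: --b--▸ m9, --c--▸ m10
  m8 = b.0 | c.b.(0\{b,c} | (0 + 0)) :: --b--▸ m11, --c--▸ m10
  m9 = c.b.0 | (0\{b,c} | (0 + 0)) :: --c--▸ m12
  m10 = b.0 | b.(0\{b,c} | (0 + 0)) :: --b--▸ m12, --b--▸ m13
  m11 = 0 | c.b.(0\{b,c} | (0 + 0)) :: --c--▸ m13
  m12 = b.0 | (0\{b,c} | (0 + 0)) :: --b--▸ m14
  m13 = 0 | b.(0\{b,c} | (0 + 0)) :: --b--▸ m14
  m14 = 0 | (0\{b,c} | (0 + 0)) :: deadlocked
Q's transition system — 15 states:
  n0 = d.a.c.b.0 | c.(b.(0\{b,c} | (0 + 0)) + 0) :: --c--▸ n1, --d--▸ n2
  n1 = d.a.c.b.0 | (b.(0\{b,c} | (0 + 0)) + 0) :: --b--▸ n3, --d--▸ n4
  n2 = a.c.b.0 | c.(b.(0\{b,c} | (0 + 0)) + 0) :: --a--▸ n5, --c--▸ n4
  n3 = d.a.c.b.0 | (0\{b,c} | (0 + 0)) :: --d--▸ n6
  n4 = a.c.b.0 | (b.(0\{b,c} | (0 + 0)) + 0) :: --a--▸ n7, --b--▸ n6
  n5 = c.b.0 | c.(b.(0\{b,c} | (0 + 0)) + 0) :: --c--▸ n7, --c--▸ n8
  n6 = a.c.b.0 | (0\{b,c} | (0 + 0)) :: --a--▸ n9
  n7 = c.b.0 | (b.(0\{b,c} | (0 + 0)) + 0) :: --b--▸ n9, --c--▸ n10
  n8 = b.0 | c.(b.(0\{b,c} | (0 + 0)) + 0) :: --b--▸ n11, --c--▸ n10
  n9 = c.b.0 | (0\{b,c} | (0 + 0)) :: --c--▸ n12
  n10 = b.0 | (b.(0\{b,c} | (0 + 0)) + 0) :: --b--▸ n12, --b--▸ n13
  n11 = 0 | c.(b.(0\{b,c} | (0 + 0)) + 0) :: --c--▸ n13
  n12 = b.0 | (0\{b,c} | (0 + 0)) :: --b--▸ n14
  n13 = 0 | (b.(0\{b,c} | (0 + 0)) + 0) :: --b--▸ n14
  n14 = 0 | (0\{b,c} | (0 + 0)) :: deadlocked
Bisimilarity quotient blocks:
  B0 = {m0, n0}
  B1 = {m1, n1}
  B2 = {m3, n3}
  B3 = {m6, n6}
  B4 = {m11, m9, n11, n9}
  B5 = {m12, m13, n12, n13}
  B6 = {m14, n14}
  B7 = {m4, n4}
  B8 = {m7, m8, n7, n8}
  B9 = {m10, n10}
  B10 = {m2, n2}
  B11 = {m5, n5}
m0 ∈ B0, n0 ∈ B0 → same block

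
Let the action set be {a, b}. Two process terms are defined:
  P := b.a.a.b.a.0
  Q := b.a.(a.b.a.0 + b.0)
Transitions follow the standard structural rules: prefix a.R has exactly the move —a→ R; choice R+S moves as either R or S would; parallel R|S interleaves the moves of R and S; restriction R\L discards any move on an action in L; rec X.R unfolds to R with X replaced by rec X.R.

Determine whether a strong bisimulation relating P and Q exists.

LTS(P): 6 reachable states
  m0 = b.a.a.b.a.0 → ··b··> m1
  m1 = a.a.b.a.0 → ··a··> m2
  m2 = a.b.a.0 → ··a··> m3
  m3 = b.a.0 → ··b··> m4
  m4 = a.0 → ··a··> m5
  m5 = 0 → ∅
LTS(Q): 6 reachable states
  n0 = b.a.(a.b.a.0 + b.0) → ··b··> n1
  n1 = a.(a.b.a.0 + b.0) → ··a··> n2
  n2 = a.b.a.0 + b.0 → ··a··> n3, ··b··> n4
  n3 = b.a.0 → ··b··> n5
  n4 = 0 → ∅
  n5 = a.0 → ··a··> n4
Coarsest stable partition (strong bisimilarity classes):
  B0 = {m0}
  B1 = {m1}
  B2 = {m2}
  B3 = {m3, n3}
  B4 = {m4, n5}
  B5 = {m5, n4}
  B6 = {n0}
  B7 = {n1}
  B8 = {n2}
m0 ∈ B0, n0 ∈ B6 → different blocks

NO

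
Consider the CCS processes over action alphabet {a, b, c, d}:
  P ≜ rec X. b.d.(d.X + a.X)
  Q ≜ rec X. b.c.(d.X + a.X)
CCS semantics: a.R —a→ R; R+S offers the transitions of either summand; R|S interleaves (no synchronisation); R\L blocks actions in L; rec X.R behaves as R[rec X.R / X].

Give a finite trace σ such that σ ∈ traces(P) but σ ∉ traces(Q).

P's transition system — 3 states:
  s0 = rec X. b.d.(d.X + a.X) | —b→ s1
  s1 = d.(d.(rec X. b.d.(d.X + a.X)) + a.(rec X. b.d.(d.X + a.X))) | —d→ s2
  s2 = d.(rec X. b.d.(d.X + a.X)) + a.(rec X. b.d.(d.X + a.X)) | —a→ s0, —d→ s0
Q's transition system — 3 states:
  t0 = rec X. b.c.(d.X + a.X) | —b→ t1
  t1 = c.(d.(rec X. b.c.(d.X + a.X)) + a.(rec X. b.c.(d.X + a.X))) | —c→ t2
  t2 = d.(rec X. b.c.(d.X + a.X)) + a.(rec X. b.c.(d.X + a.X)) | —a→ t0, —d→ t0
Run σ = ⟨bd⟩ on P: start {s0}
  after b @ step 1: {s1}
  after d @ step 2: {s2}
  — P admits the full trace.
Run σ = ⟨bd⟩ on Q: start {t0}
  after b @ step 1: {t1}
  after d @ step 2: no successor for Q

bd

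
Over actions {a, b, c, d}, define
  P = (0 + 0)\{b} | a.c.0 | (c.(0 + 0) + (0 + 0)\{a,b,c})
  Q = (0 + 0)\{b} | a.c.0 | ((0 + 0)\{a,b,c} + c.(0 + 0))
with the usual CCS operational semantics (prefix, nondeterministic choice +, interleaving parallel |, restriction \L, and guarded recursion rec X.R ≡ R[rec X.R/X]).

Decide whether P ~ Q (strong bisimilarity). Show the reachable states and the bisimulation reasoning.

YES

Reachable graph of P (6 states):
  m0 = (0 + 0)\{b} | a.c.0 | (c.(0 + 0) + (0 + 0)\{a,b,c}) :: =a=> m1, =c=> m2
  m1 = (0 + 0)\{b} | c.0 | (c.(0 + 0) + (0 + 0)\{a,b,c}) :: =c=> m3, =c=> m4
  m2 = (0 + 0)\{b} | a.c.0 | (0 + 0) :: =a=> m4
  m3 = (0 + 0)\{b} | 0 | (c.(0 + 0) + (0 + 0)\{a,b,c}) :: =c=> m5
  m4 = (0 + 0)\{b} | c.0 | (0 + 0) :: =c=> m5
  m5 = (0 + 0)\{b} | 0 | (0 + 0) :: ·
Reachable graph of Q (6 states):
  n0 = (0 + 0)\{b} | a.c.0 | ((0 + 0)\{a,b,c} + c.(0 + 0)) :: =a=> n1, =c=> n2
  n1 = (0 + 0)\{b} | c.0 | ((0 + 0)\{a,b,c} + c.(0 + 0)) :: =c=> n3, =c=> n4
  n2 = (0 + 0)\{b} | a.c.0 | (0 + 0) :: =a=> n4
  n3 = (0 + 0)\{b} | 0 | ((0 + 0)\{a,b,c} + c.(0 + 0)) :: =c=> n5
  n4 = (0 + 0)\{b} | c.0 | (0 + 0) :: =c=> n5
  n5 = (0 + 0)\{b} | 0 | (0 + 0) :: ·
Partition-refinement fixed point:
  B0 = {m0, n0}
  B1 = {m2, n2}
  B2 = {m3, m4, n3, n4}
  B3 = {m5, n5}
  B4 = {m1, n1}
m0 ∈ B0, n0 ∈ B0 → same block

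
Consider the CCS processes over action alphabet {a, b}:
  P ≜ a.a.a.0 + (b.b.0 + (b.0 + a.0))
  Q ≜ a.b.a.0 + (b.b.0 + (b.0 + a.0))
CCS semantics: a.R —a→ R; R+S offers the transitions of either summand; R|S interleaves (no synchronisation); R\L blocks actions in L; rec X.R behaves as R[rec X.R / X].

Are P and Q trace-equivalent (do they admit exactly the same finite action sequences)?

NO — witness ⟨aa⟩

P's transition system — 5 states:
  s0 = a.a.a.0 + (b.b.0 + (b.0 + a.0)) :: --a--▸ s1, --a--▸ s2, --b--▸ s1, --b--▸ s3
  s1 = 0 :: ∅
  s2 = a.a.0 :: --a--▸ s4
  s3 = b.0 :: --b--▸ s1
  s4 = a.0 :: --a--▸ s1
Q's transition system — 5 states:
  t0 = a.b.a.0 + (b.b.0 + (b.0 + a.0)) :: --a--▸ t1, --a--▸ t2, --b--▸ t1, --b--▸ t3
  t1 = 0 :: ∅
  t2 = b.a.0 :: --b--▸ t4
  t3 = b.0 :: --b--▸ t1
  t4 = a.0 :: --a--▸ t1
Run σ = ⟨aa⟩ on P: start {s0}
  after a @ step 1: {s1, s2}
  after a @ step 2: {s4}
  — P admits the full trace.
Run σ = ⟨aa⟩ on Q: start {t0}
  after a @ step 1: {t1, t2}
  after a @ step 2: no successor for Q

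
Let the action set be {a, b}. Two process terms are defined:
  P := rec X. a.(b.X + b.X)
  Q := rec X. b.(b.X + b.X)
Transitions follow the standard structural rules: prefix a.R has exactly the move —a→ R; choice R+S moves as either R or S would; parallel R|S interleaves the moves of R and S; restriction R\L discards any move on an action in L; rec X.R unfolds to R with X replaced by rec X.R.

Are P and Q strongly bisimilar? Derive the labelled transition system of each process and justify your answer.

NO

LTS(P): 2 reachable states
  s0 = rec X. a.(b.X + b.X) ⊢ --a--▸ s1
  s1 = b.(rec X. a.(b.X + b.X)) + b.(rec X. a.(b.X + b.X)) ⊢ --b--▸ s0
LTS(Q): 2 reachable states
  t0 = rec X. b.(b.X + b.X) ⊢ --b--▸ t1
  t1 = b.(rec X. b.(b.X + b.X)) + b.(rec X. b.(b.X + b.X)) ⊢ --b--▸ t0
Partition-refinement fixed point:
  B0 = {s0}
  B1 = {s1}
  B2 = {t0, t1}
s0 ∈ B0, t0 ∈ B2 → different blocks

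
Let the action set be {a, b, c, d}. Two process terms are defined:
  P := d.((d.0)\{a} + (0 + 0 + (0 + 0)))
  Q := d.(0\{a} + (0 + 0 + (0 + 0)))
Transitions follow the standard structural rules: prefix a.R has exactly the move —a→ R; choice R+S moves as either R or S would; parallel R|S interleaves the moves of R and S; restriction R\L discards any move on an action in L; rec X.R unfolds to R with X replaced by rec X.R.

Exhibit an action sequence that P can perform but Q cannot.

dd

LTS(P): 3 reachable states
  s0 = d.((d.0)\{a} + (0 + 0 + (0 + 0))) | =d=> s1
  s1 = (d.0)\{a} + (0 + 0 + (0 + 0)) | =d=> s2
  s2 = 0\{a} | ·
LTS(Q): 2 reachable states
  t0 = d.(0\{a} + (0 + 0 + (0 + 0))) | =d=> t1
  t1 = 0\{a} + (0 + 0 + (0 + 0)) | ·
Trace ⟨dd⟩ through P, begin at {s0}:
  step 1 (d): {s1}
  step 2 (d): {s2}
  — P admits the full trace.
Trace ⟨dd⟩ through Q, begin at {t0}:
  step 1 (d): {t1}
  step 2 (d): ∅ (Q stuck)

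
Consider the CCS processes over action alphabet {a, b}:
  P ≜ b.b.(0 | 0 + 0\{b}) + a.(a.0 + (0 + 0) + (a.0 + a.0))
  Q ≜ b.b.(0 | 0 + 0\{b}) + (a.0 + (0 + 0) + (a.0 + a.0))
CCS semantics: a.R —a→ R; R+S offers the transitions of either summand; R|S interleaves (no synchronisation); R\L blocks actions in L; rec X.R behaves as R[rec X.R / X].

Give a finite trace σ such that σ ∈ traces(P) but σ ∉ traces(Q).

LTS(P): 5 reachable states
  p0 = b.b.(0 | 0 + 0\{b}) + a.(a.0 + (0 + 0) + (a.0 + a.0)) :: ··a··> p1, ··b··> p2
  p1 = a.0 + (0 + 0) + (a.0 + a.0) :: ··a··> p3
  p2 = b.(0 | 0 + 0\{b}) :: ··b··> p4
  p3 = 0 :: stopped
  p4 = 0 | 0 + 0\{b} :: stopped
LTS(Q): 4 reachable states
  q0 = b.b.(0 | 0 + 0\{b}) + (a.0 + (0 + 0) + (a.0 + a.0)) :: ··a··> q1, ··b··> q2
  q1 = 0 :: stopped
  q2 = b.(0 | 0 + 0\{b}) :: ··b··> q3
  q3 = 0 | 0 + 0\{b} :: stopped
Trace ⟨aa⟩ through P, begin at {p0}:
  step 1 (a): {p1}
  step 2 (a): {p3}
  — P admits the full trace.
Trace ⟨aa⟩ through Q, begin at {q0}:
  step 1 (a): {q1}
  step 2 (a): ∅  — Q cannot continue

aa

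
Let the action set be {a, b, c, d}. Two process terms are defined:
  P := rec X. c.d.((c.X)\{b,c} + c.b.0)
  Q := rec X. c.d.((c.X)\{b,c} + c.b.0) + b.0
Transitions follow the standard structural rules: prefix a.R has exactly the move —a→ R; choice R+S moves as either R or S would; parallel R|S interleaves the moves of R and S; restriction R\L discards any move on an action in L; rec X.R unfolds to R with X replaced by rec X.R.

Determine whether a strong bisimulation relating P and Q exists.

P's transition system — 5 states:
  s0 = rec X. c.d.((c.X)\{b,c} + c.b.0) ⊢ —c→ s1
  s1 = d.((c.(rec X. c.d.((c.X)\{b,c} + c.b.0)))\{b,c} + c.b.0) ⊢ —d→ s2
  s2 = (c.(rec X. c.d.((c.X)\{b,c} + c.b.0)))\{b,c} + c.b.0 ⊢ —c→ s3
  s3 = b.0 ⊢ —b→ s4
  s4 = 0 ⊢ (no moves)
Q's transition system — 5 states:
  t0 = rec X. c.d.((c.X)\{b,c} + c.b.0) + b.0 ⊢ —b→ t1, —c→ t2
  t1 = 0 ⊢ (no moves)
  t2 = d.((c.(rec X. c.d.((c.X)\{b,c} + c.b.0) + b.0))\{b,c} + c.b.0) ⊢ —d→ t3
  t3 = (c.(rec X. c.d.((c.X)\{b,c} + c.b.0) + b.0))\{b,c} + c.b.0 ⊢ —c→ t4
  t4 = b.0 ⊢ —b→ t1
Partition-refinement fixed point:
  B0 = {s0}
  B1 = {s1, t2}
  B2 = {s2, t3}
  B3 = {s3, t4}
  B4 = {s4, t1}
  B5 = {t0}
s0 ∈ B0, t0 ∈ B5 → different blocks

not bisimilar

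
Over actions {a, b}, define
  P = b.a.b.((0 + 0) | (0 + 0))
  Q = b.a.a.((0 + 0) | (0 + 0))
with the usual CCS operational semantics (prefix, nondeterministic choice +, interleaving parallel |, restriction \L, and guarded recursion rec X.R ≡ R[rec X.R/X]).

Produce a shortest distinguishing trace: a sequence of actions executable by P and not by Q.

P's transition system — 4 states:
  p0 = b.a.b.((0 + 0) | (0 + 0)) | =b=> p1
  p1 = a.b.((0 + 0) | (0 + 0)) | =a=> p2
  p2 = b.((0 + 0) | (0 + 0)) | =b=> p3
  p3 = (0 + 0) | (0 + 0) | ∅
Q's transition system — 4 states:
  q0 = b.a.a.((0 + 0) | (0 + 0)) | =b=> q1
  q1 = a.a.((0 + 0) | (0 + 0)) | =a=> q2
  q2 = a.((0 + 0) | (0 + 0)) | =a=> q3
  q3 = (0 + 0) | (0 + 0) | ∅
Executing bab from P (initial set {p0}):
  [1] b ⇒ {p1}
  [2] a ⇒ {p2}
  [3] b ⇒ {p3}
  P completes σ.
Executing bab from Q (initial set {q0}):
  [1] b ⇒ {q1}
  [2] a ⇒ {q2}
  [3] b ⇒ ∅ (Q stuck)

bab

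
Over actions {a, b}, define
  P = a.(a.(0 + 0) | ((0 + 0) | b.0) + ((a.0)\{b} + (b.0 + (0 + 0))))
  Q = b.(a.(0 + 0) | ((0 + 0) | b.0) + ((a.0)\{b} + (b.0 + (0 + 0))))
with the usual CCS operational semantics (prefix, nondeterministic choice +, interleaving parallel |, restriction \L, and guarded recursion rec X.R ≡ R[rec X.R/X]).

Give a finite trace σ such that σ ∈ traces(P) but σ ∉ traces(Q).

a

P's transition system — 7 states:
  m0 = a.(a.(0 + 0) | ((0 + 0) | b.0) + ((a.0)\{b} + (b.0 + (0 + 0)))) | --a--▸ m1
  m1 = a.(0 + 0) | ((0 + 0) | b.0) + ((a.0)\{b} + (b.0 + (0 + 0))) | --a--▸ m2, --a--▸ m3, --b--▸ m4, --b--▸ m5
  m2 = (0 + 0) | ((0 + 0) | b.0) | --b--▸ m6
  m3 = 0\{b} | ∅
  m4 = 0 | ∅
  m5 = a.(0 + 0) | ((0 + 0) | 0) | --a--▸ m6
  m6 = (0 + 0) | ((0 + 0) | 0) | ∅
Q's transition system — 7 states:
  n0 = b.(a.(0 + 0) | ((0 + 0) | b.0) + ((a.0)\{b} + (b.0 + (0 + 0)))) | --b--▸ n1
  n1 = a.(0 + 0) | ((0 + 0) | b.0) + ((a.0)\{b} + (b.0 + (0 + 0))) | --a--▸ n2, --a--▸ n3, --b--▸ n4, --b--▸ n5
  n2 = (0 + 0) | ((0 + 0) | b.0) | --b--▸ n6
  n3 = 0\{b} | ∅
  n4 = 0 | ∅
  n5 = a.(0 + 0) | ((0 + 0) | 0) | --a--▸ n6
  n6 = (0 + 0) | ((0 + 0) | 0) | ∅
Run σ = ⟨a⟩ on P: start {m0}
  after a @ step 1: {m1}
  — P admits the full trace.
Run σ = ⟨a⟩ on Q: start {n0}
  after a @ step 1: no successor for Q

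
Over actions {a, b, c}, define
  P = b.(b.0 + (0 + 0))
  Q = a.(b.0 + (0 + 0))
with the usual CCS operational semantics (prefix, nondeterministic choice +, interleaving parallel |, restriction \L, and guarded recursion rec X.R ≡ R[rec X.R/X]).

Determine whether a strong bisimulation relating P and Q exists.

LTS(P): 3 reachable states
  u0 = b.(b.0 + (0 + 0)) has moves --b--▸ u1
  u1 = b.0 + (0 + 0) has moves --b--▸ u2
  u2 = 0 has moves ·
LTS(Q): 3 reachable states
  v0 = a.(b.0 + (0 + 0)) has moves --a--▸ v1
  v1 = b.0 + (0 + 0) has moves --b--▸ v2
  v2 = 0 has moves ·
Coarsest stable partition (strong bisimilarity classes):
  B0 = {u0}
  B1 = {u1, v1}
  B2 = {u2, v2}
  B3 = {v0}
u0 ∈ B0, v0 ∈ B3 → different blocks

P ≁ Q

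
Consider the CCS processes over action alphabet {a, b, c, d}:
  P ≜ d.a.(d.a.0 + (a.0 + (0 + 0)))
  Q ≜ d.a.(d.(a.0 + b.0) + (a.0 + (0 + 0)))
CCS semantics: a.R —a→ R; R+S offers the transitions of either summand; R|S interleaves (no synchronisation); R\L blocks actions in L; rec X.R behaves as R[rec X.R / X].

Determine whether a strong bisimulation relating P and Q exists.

P ≁ Q

P's transition system — 5 states:
  p0 = d.a.(d.a.0 + (a.0 + (0 + 0))) ⊢ —d→ p1
  p1 = a.(d.a.0 + (a.0 + (0 + 0))) ⊢ —a→ p2
  p2 = d.a.0 + (a.0 + (0 + 0)) ⊢ —a→ p3, —d→ p4
  p3 = 0 ⊢ stopped
  p4 = a.0 ⊢ —a→ p3
Q's transition system — 5 states:
  q0 = d.a.(d.(a.0 + b.0) + (a.0 + (0 + 0))) ⊢ —d→ q1
  q1 = a.(d.(a.0 + b.0) + (a.0 + (0 + 0))) ⊢ —a→ q2
  q2 = d.(a.0 + b.0) + (a.0 + (0 + 0)) ⊢ —a→ q3, —d→ q4
  q3 = 0 ⊢ stopped
  q4 = a.0 + b.0 ⊢ —a→ q3, —b→ q3
Partition-refinement fixed point:
  B0 = {p0}
  B1 = {p1}
  B2 = {p2}
  B3 = {p3, q3}
  B4 = {p4}
  B5 = {q0}
  B6 = {q1}
  B7 = {q2}
  B8 = {q4}
p0 ∈ B0, q0 ∈ B5 → different blocks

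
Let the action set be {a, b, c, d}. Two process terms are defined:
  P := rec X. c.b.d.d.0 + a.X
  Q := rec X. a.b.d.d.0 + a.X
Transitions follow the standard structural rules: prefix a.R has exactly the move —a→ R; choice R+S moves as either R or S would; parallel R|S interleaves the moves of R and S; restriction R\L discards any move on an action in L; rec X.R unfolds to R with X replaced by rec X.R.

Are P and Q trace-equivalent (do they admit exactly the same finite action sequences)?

NO — witness ⟨c⟩

P's transition system — 5 states:
  u0 = rec X. c.b.d.d.0 + a.X has moves -a-> u0, -c-> u1
  u1 = b.d.d.0 has moves -b-> u2
  u2 = d.d.0 has moves -d-> u3
  u3 = d.0 has moves -d-> u4
  u4 = 0 has moves ·
Q's transition system — 5 states:
  v0 = rec X. a.b.d.d.0 + a.X has moves -a-> v0, -a-> v1
  v1 = b.d.d.0 has moves -b-> v2
  v2 = d.d.0 has moves -d-> v3
  v3 = d.0 has moves -d-> v4
  v4 = 0 has moves ·
Executing c from P (initial set {u0}):
  [1] c ⇒ {u1}
  P completes σ.
Executing c from Q (initial set {v0}):
  [1] c ⇒ ∅ (Q stuck)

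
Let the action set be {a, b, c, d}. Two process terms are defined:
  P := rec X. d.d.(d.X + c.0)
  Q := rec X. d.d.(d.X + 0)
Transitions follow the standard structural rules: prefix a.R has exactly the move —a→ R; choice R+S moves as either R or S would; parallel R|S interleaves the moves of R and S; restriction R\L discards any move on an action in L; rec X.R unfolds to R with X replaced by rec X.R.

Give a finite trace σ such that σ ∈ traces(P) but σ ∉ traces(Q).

ddc

LTS(P): 4 reachable states
  m0 = rec X. d.d.(d.X + c.0) has moves =d=> m1
  m1 = d.(d.(rec X. d.d.(d.X + c.0)) + c.0) has moves =d=> m2
  m2 = d.(rec X. d.d.(d.X + c.0)) + c.0 has moves =c=> m3, =d=> m0
  m3 = 0 has moves stopped
LTS(Q): 3 reachable states
  n0 = rec X. d.d.(d.X + 0) has moves =d=> n1
  n1 = d.(d.(rec X. d.d.(d.X + 0)) + 0) has moves =d=> n2
  n2 = d.(rec X. d.d.(d.X + 0)) + 0 has moves =d=> n0
Executing ddc from P (initial set {m0}):
  step 1 (d): {m1}
  step 2 (d): {m2}
  step 3 (c): {m3}
  ✓ P
Executing ddc from Q (initial set {n0}):
  step 1 (d): {n1}
  step 2 (d): {n2}
  step 3 (c): ∅ (Q stuck)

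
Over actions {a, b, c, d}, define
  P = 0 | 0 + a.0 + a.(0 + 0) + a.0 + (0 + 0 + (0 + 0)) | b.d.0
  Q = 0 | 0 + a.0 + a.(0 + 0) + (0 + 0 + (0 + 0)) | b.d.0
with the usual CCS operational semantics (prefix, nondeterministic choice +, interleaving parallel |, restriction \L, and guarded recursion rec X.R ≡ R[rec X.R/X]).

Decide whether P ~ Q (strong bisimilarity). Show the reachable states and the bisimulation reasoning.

P ~ Q

P's transition system — 5 states:
  m0 = 0 | 0 + a.0 + a.(0 + 0) + a.0 + (0 + 0 + (0 + 0)) | b.d.0 → -a-> m1, -a-> m2, -b-> m3
  m1 = 0 → ∅
  m2 = 0 + 0 → ∅
  m3 = (0 + 0 + (0 + 0)) | d.0 → -d-> m4
  m4 = (0 + 0 + (0 + 0)) | 0 → ∅
Q's transition system — 5 states:
  n0 = 0 | 0 + a.0 + a.(0 + 0) + (0 + 0 + (0 + 0)) | b.d.0 → -a-> n1, -a-> n2, -b-> n3
  n1 = 0 → ∅
  n2 = 0 + 0 → ∅
  n3 = (0 + 0 + (0 + 0)) | d.0 → -d-> n4
  n4 = (0 + 0 + (0 + 0)) | 0 → ∅
Bisimilarity quotient blocks:
  B0 = {m0, n0}
  B1 = {m1, m2, m4, n1, n2, n4}
  B2 = {m3, n3}
m0 ∈ B0, n0 ∈ B0 → same block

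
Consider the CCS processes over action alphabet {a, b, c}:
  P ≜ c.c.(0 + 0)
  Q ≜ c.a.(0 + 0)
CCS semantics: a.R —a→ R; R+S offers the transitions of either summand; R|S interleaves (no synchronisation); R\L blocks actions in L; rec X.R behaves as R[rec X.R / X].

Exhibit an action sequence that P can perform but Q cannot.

cc

P's transition system — 3 states:
  s0 = c.c.(0 + 0) has moves --c--▸ s1
  s1 = c.(0 + 0) has moves --c--▸ s2
  s2 = 0 + 0 has moves ·
Q's transition system — 3 states:
  t0 = c.a.(0 + 0) has moves --c--▸ t1
  t1 = a.(0 + 0) has moves --a--▸ t2
  t2 = 0 + 0 has moves ·
Executing cc from P (initial set {s0}):
  step 1 (c): {s1}
  step 2 (c): {s2}
  ✓ P
Executing cc from Q (initial set {t0}):
  step 1 (c): {t1}
  step 2 (c): no successor for Q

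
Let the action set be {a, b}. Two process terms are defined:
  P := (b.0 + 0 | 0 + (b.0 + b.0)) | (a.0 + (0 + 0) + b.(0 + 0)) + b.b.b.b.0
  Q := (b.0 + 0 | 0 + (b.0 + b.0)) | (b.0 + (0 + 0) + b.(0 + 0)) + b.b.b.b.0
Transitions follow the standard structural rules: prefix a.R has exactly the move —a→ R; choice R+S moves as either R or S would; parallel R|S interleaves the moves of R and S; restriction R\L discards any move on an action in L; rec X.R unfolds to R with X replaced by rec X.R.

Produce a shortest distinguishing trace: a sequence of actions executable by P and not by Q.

LTS(P): 10 reachable states
  s0 = (b.0 + 0 | 0 + (b.0 + b.0)) | (a.0 + (0 + 0) + b.(0 + 0)) + b.b.b.b.0 | =a=> s1, =b=> s2, =b=> s3, =b=> s4
  s1 = (b.0 + 0 | 0 + (b.0 + b.0)) | 0 | =b=> s5
  s2 = (b.0 + 0 | 0 + (b.0 + b.0)) | (0 + 0) | =b=> s6
  s3 = 0 | (a.0 + (0 + 0) + b.(0 + 0)) | =a=> s5, =b=> s6
  s4 = b.b.b.0 | =b=> s7
  s5 = 0 | 0 | ∅
  s6 = 0 | (0 + 0) | ∅
  s7 = b.b.0 | =b=> s8
  s8 = b.0 | =b=> s9
  s9 = 0 | ∅
LTS(Q): 10 reachable states
  t0 = (b.0 + 0 | 0 + (b.0 + b.0)) | (b.0 + (0 + 0) + b.(0 + 0)) + b.b.b.b.0 | =b=> t1, =b=> t2, =b=> t3, =b=> t4
  t1 = (b.0 + 0 | 0 + (b.0 + b.0)) | (0 + 0) | =b=> t5
  t2 = (b.0 + 0 | 0 + (b.0 + b.0)) | 0 | =b=> t6
  t3 = 0 | (b.0 + (0 + 0) + b.(0 + 0)) | =b=> t5, =b=> t6
  t4 = b.b.b.0 | =b=> t7
  t5 = 0 | (0 + 0) | ∅
  t6 = 0 | 0 | ∅
  t7 = b.b.0 | =b=> t8
  t8 = b.0 | =b=> t9
  t9 = 0 | ∅
Executing a from P (initial set {s0}):
  step 1 (a): {s1}
  — P admits the full trace.
Executing a from Q (initial set {t0}):
  step 1 (a): ∅  — Q cannot continue

a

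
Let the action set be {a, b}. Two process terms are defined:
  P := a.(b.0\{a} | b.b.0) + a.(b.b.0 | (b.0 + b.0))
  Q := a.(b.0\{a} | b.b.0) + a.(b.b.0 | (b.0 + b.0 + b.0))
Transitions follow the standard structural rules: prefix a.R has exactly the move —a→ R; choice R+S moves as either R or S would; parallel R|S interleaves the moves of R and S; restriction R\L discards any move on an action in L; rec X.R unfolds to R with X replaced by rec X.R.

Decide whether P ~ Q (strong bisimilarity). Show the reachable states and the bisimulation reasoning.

Reachable graph of P (13 states):
  p0 = a.(b.0\{a} | b.b.0) + a.(b.b.0 | (b.0 + b.0)) → -a-> p1, -a-> p2
  p1 = b.0\{a} | b.b.0 → -b-> p3, -b-> p4
  p2 = b.b.0 | (b.0 + b.0) → -b-> p5, -b-> p6
  p3 = 0\{a} | b.b.0 → -b-> p7
  p4 = b.0\{a} | b.0 → -b-> p7, -b-> p8
  p5 = b.0 | (b.0 + b.0) → -b-> p10, -b-> p9
  p6 = b.b.0 | 0 → -b-> p10
  p7 = 0\{a} | b.0 → -b-> p11
  p8 = b.0\{a} | 0 → -b-> p11
  p9 = 0 | (b.0 + b.0) → -b-> p12
  p10 = b.0 | 0 → -b-> p12
  p11 = 0\{a} | 0 → (no moves)
  p12 = 0 | 0 → (no moves)
Reachable graph of Q (13 states):
  q0 = a.(b.0\{a} | b.b.0) + a.(b.b.0 | (b.0 + b.0 + b.0)) → -a-> q1, -a-> q2
  q1 = b.0\{a} | b.b.0 → -b-> q3, -b-> q4
  q2 = b.b.0 | (b.0 + b.0 + b.0) → -b-> q5, -b-> q6
  q3 = 0\{a} | b.b.0 → -b-> q7
  q4 = b.0\{a} | b.0 → -b-> q7, -b-> q8
  q5 = b.0 | (b.0 + b.0 + b.0) → -b-> q10, -b-> q9
  q6 = b.b.0 | 0 → -b-> q10
  q7 = 0\{a} | b.0 → -b-> q11
  q8 = b.0\{a} | 0 → -b-> q11
  q9 = 0 | (b.0 + b.0 + b.0) → -b-> q12
  q10 = b.0 | 0 → -b-> q12
  q11 = 0\{a} | 0 → (no moves)
  q12 = 0 | 0 → (no moves)
Bisimilarity quotient blocks:
  B0 = {p0, q0}
  B1 = {p1, p2, q1, q2}
  B2 = {p3, p4, p5, p6, q3, q4, q5, q6}
  B3 = {p10, p7, p8, p9, q10, q7, q8, q9}
  B4 = {p11, p12, q11, q12}
p0 ∈ B0, q0 ∈ B0 → same block

P ~ Q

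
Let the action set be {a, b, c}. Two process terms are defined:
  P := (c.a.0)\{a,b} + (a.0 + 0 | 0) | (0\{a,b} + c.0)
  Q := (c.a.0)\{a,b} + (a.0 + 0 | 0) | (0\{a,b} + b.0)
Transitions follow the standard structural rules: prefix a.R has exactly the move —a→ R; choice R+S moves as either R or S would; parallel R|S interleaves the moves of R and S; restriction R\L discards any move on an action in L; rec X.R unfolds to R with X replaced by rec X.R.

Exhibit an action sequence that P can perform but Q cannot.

ac

Reachable graph of P (5 states):
  u0 = (c.a.0)\{a,b} + (a.0 + 0 | 0) | (0\{a,b} + c.0) ⊢ -a-> u1, -c-> u2, -c-> u3
  u1 = 0 | (0\{a,b} + c.0) ⊢ -c-> u4
  u2 = (a.0 + 0 | 0) | 0 ⊢ -a-> u4
  u3 = (a.0)\{a,b} ⊢ ∅
  u4 = 0 | 0 ⊢ ∅
Reachable graph of Q (5 states):
  v0 = (c.a.0)\{a,b} + (a.0 + 0 | 0) | (0\{a,b} + b.0) ⊢ -a-> v1, -b-> v2, -c-> v3
  v1 = 0 | (0\{a,b} + b.0) ⊢ -b-> v4
  v2 = (a.0 + 0 | 0) | 0 ⊢ -a-> v4
  v3 = (a.0)\{a,b} ⊢ ∅
  v4 = 0 | 0 ⊢ ∅
Trace ⟨ac⟩ through P, begin at {u0}:
  after a @ step 1: {u1}
  after c @ step 2: {u4}
  P completes σ.
Trace ⟨ac⟩ through Q, begin at {v0}:
  after a @ step 1: {v1}
  after c @ step 2: ∅  — Q cannot continue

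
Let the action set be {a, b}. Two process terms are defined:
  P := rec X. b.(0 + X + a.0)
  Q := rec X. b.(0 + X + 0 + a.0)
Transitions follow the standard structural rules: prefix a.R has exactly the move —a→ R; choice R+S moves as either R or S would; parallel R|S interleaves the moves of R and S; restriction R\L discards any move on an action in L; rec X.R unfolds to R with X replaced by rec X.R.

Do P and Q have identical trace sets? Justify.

LTS(P): 3 reachable states
  u0 = rec X. b.(0 + X + a.0) :: —b→ u1
  u1 = 0 + (rec X. b.(0 + X + a.0)) + a.0 :: —a→ u2, —b→ u1
  u2 = 0 :: (no moves)
LTS(Q): 3 reachable states
  v0 = rec X. b.(0 + X + 0 + a.0) :: —b→ v1
  v1 = 0 + (rec X. b.(0 + X + 0 + a.0)) + 0 + a.0 :: —a→ v2, —b→ v1
  v2 = 0 :: (no moves)
Partition-refinement fixed point:
  B0 = {u0, v0}
  B1 = {u1, v1}
  B2 = {u2, v2}
u0 ∈ B0, v0 ∈ B0 → same block
Bisimilar ⇒ trace-equivalent.

traces(P) = traces(Q)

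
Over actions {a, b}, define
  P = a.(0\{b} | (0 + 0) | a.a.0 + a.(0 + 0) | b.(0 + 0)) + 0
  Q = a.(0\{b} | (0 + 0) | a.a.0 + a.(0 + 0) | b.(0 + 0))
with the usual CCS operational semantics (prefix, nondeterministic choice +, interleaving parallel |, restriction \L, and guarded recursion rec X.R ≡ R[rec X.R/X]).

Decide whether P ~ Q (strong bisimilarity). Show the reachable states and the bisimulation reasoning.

LTS(P): 7 reachable states
  p0 = a.(0\{b} | (0 + 0) | a.a.0 + a.(0 + 0) | b.(0 + 0)) + 0 | —a→ p1
  p1 = 0\{b} | (0 + 0) | a.a.0 + a.(0 + 0) | b.(0 + 0) | —a→ p2, —a→ p3, —b→ p4
  p2 = (0 + 0) | b.(0 + 0) | —b→ p5
  p3 = 0\{b} | (0 + 0) | a.0 | —a→ p6
  p4 = a.(0 + 0) | (0 + 0) | —a→ p5
  p5 = (0 + 0) | (0 + 0) | ∅
  p6 = 0\{b} | (0 + 0) | 0 | ∅
LTS(Q): 7 reachable states
  q0 = a.(0\{b} | (0 + 0) | a.a.0 + a.(0 + 0) | b.(0 + 0)) | —a→ q1
  q1 = 0\{b} | (0 + 0) | a.a.0 + a.(0 + 0) | b.(0 + 0) | —a→ q2, —a→ q3, —b→ q4
  q2 = (0 + 0) | b.(0 + 0) | —b→ q5
  q3 = 0\{b} | (0 + 0) | a.0 | —a→ q6
  q4 = a.(0 + 0) | (0 + 0) | —a→ q5
  q5 = (0 + 0) | (0 + 0) | ∅
  q6 = 0\{b} | (0 + 0) | 0 | ∅
Coarsest stable partition (strong bisimilarity classes):
  B0 = {p0, q0}
  B1 = {p1, q1}
  B2 = {p3, p4, q3, q4}
  B3 = {p5, p6, q5, q6}
  B4 = {p2, q2}
p0 ∈ B0, q0 ∈ B0 → same block

P ~ Q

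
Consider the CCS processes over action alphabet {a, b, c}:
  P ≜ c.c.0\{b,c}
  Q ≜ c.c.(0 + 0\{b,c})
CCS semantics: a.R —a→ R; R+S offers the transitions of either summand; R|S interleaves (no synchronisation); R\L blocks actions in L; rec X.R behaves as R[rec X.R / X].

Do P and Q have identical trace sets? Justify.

LTS(P): 3 reachable states
  s0 = c.c.0\{b,c} ⊢ ··c··> s1
  s1 = c.0\{b,c} ⊢ ··c··> s2
  s2 = 0\{b,c} ⊢ ·
LTS(Q): 3 reachable states
  t0 = c.c.(0 + 0\{b,c}) ⊢ ··c··> t1
  t1 = c.(0 + 0\{b,c}) ⊢ ··c··> t2
  t2 = 0 + 0\{b,c} ⊢ ·
Partition-refinement fixed point:
  B0 = {s0, t0}
  B1 = {s1, t1}
  B2 = {s2, t2}
s0 ∈ B0, t0 ∈ B0 → same block
Bisimilar ⇒ trace-equivalent.

traces(P) = traces(Q)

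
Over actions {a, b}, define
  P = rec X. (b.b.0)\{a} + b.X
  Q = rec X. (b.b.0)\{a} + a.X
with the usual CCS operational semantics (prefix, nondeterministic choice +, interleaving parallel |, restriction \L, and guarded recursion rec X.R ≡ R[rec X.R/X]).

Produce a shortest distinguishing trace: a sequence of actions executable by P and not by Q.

bbb

Reachable graph of P (3 states):
  p0 = rec X. (b.b.0)\{a} + b.X :: ··b··> p0, ··b··> p1
  p1 = (b.0)\{a} :: ··b··> p2
  p2 = 0\{a} :: ∅
Reachable graph of Q (3 states):
  q0 = rec X. (b.b.0)\{a} + a.X :: ··a··> q0, ··b··> q1
  q1 = (b.0)\{a} :: ··b··> q2
  q2 = 0\{a} :: ∅
Executing bbb from P (initial set {p0}):
  [1] b ⇒ {p0, p1}
  [2] b ⇒ {p0, p1, p2}
  [3] b ⇒ {p0, p1, p2}
  ✓ P
Executing bbb from Q (initial set {q0}):
  [1] b ⇒ {q1}
  [2] b ⇒ {q2}
  [3] b ⇒ ∅ (Q stuck)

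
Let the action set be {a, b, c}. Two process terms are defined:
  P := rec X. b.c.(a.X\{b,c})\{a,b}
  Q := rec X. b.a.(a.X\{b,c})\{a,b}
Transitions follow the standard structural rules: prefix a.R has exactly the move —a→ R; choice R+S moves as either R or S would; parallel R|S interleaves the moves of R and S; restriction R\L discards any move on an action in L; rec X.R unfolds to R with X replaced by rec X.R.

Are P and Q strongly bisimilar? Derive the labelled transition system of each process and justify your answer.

not bisimilar

Reachable graph of P (3 states):
  p0 = rec X. b.c.(a.X\{b,c})\{a,b} has moves =b=> p1
  p1 = c.(a.(rec X. b.c.(a.X\{b,c})\{a,b})\{b,c})\{a,b} has moves =c=> p2
  p2 = (a.(rec X. b.c.(a.X\{b,c})\{a,b})\{b,c})\{a,b} has moves deadlocked
Reachable graph of Q (3 states):
  q0 = rec X. b.a.(a.X\{b,c})\{a,b} has moves =b=> q1
  q1 = a.(a.(rec X. b.a.(a.X\{b,c})\{a,b})\{b,c})\{a,b} has moves =a=> q2
  q2 = (a.(rec X. b.a.(a.X\{b,c})\{a,b})\{b,c})\{a,b} has moves deadlocked
Partition-refinement fixed point:
  B0 = {p0}
  B1 = {p1}
  B2 = {p2, q2}
  B3 = {q0}
  B4 = {q1}
p0 ∈ B0, q0 ∈ B3 → different blocks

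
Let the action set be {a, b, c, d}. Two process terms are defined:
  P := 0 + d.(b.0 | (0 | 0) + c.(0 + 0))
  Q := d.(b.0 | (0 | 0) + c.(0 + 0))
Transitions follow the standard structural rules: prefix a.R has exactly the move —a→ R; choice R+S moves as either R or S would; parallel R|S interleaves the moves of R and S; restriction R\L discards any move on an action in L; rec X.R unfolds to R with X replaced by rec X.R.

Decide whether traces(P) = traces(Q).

trace-equivalent

P's transition system — 4 states:
  s0 = 0 + d.(b.0 | (0 | 0) + c.(0 + 0)) ⊢ -d-> s1
  s1 = b.0 | (0 | 0) + c.(0 + 0) ⊢ -b-> s2, -c-> s3
  s2 = 0 | (0 | 0) ⊢ (no moves)
  s3 = 0 + 0 ⊢ (no moves)
Q's transition system — 4 states:
  t0 = d.(b.0 | (0 | 0) + c.(0 + 0)) ⊢ -d-> t1
  t1 = b.0 | (0 | 0) + c.(0 + 0) ⊢ -b-> t2, -c-> t3
  t2 = 0 | (0 | 0) ⊢ (no moves)
  t3 = 0 + 0 ⊢ (no moves)
Partition-refinement fixed point:
  B0 = {s0, t0}
  B1 = {s1, t1}
  B2 = {s2, s3, t2, t3}
s0 ∈ B0, t0 ∈ B0 → same block
Bisimilar ⇒ trace-equivalent.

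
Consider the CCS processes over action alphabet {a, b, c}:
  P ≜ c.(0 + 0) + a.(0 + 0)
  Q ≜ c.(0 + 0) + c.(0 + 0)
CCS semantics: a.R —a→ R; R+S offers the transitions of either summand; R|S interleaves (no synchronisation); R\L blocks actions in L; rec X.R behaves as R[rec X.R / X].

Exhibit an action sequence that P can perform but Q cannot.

LTS(P): 2 reachable states
  p0 = c.(0 + 0) + a.(0 + 0) has moves -a-> p1, -c-> p1
  p1 = 0 + 0 has moves stopped
LTS(Q): 2 reachable states
  q0 = c.(0 + 0) + c.(0 + 0) has moves -c-> q1
  q1 = 0 + 0 has moves stopped
Trace ⟨a⟩ through P, begin at {p0}:
  [1] a ⇒ {p1}
  P completes σ.
Trace ⟨a⟩ through Q, begin at {q0}:
  [1] a ⇒ ∅  — Q cannot continue

a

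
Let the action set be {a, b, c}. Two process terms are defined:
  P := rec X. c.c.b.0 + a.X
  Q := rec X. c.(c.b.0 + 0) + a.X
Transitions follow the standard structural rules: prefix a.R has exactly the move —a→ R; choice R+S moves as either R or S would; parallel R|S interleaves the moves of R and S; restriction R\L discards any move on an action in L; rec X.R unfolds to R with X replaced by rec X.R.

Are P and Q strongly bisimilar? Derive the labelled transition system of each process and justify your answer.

P's transition system — 4 states:
  u0 = rec X. c.c.b.0 + a.X → =a=> u0, =c=> u1
  u1 = c.b.0 → =c=> u2
  u2 = b.0 → =b=> u3
  u3 = 0 → deadlocked
Q's transition system — 4 states:
  v0 = rec X. c.(c.b.0 + 0) + a.X → =a=> v0, =c=> v1
  v1 = c.b.0 + 0 → =c=> v2
  v2 = b.0 → =b=> v3
  v3 = 0 → deadlocked
Coarsest stable partition (strong bisimilarity classes):
  B0 = {u0, v0}
  B1 = {u1, v1}
  B2 = {u2, v2}
  B3 = {u3, v3}
u0 ∈ B0, v0 ∈ B0 → same block

YES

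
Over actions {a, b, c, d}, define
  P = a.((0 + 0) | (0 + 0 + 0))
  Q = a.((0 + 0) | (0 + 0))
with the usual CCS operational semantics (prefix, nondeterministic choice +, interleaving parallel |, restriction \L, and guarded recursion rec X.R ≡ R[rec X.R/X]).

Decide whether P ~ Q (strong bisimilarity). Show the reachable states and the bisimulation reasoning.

P ~ Q

Reachable graph of P (2 states):
  m0 = a.((0 + 0) | (0 + 0 + 0)) has moves --a--▸ m1
  m1 = (0 + 0) | (0 + 0 + 0) has moves stopped
Reachable graph of Q (2 states):
  n0 = a.((0 + 0) | (0 + 0)) has moves --a--▸ n1
  n1 = (0 + 0) | (0 + 0) has moves stopped
Bisimilarity quotient blocks:
  B0 = {m0, n0}
  B1 = {m1, n1}
m0 ∈ B0, n0 ∈ B0 → same block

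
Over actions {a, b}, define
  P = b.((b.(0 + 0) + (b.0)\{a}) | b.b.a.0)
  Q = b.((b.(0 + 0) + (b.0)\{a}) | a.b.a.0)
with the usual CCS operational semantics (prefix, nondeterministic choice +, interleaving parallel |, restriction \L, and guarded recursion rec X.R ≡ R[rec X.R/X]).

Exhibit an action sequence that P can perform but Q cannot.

bbb

LTS(P): 13 reachable states
  p0 = b.((b.(0 + 0) + (b.0)\{a}) | b.b.a.0) → —b→ p1
  p1 = (b.(0 + 0) + (b.0)\{a}) | b.b.a.0 → —b→ p2, —b→ p3, —b→ p4
  p2 = (0 + 0) | b.b.a.0 → —b→ p5
  p3 = (b.(0 + 0) + (b.0)\{a}) | b.a.0 → —b→ p5, —b→ p6, —b→ p7
  p4 = 0\{a} | b.b.a.0 → —b→ p7
  p5 = (0 + 0) | b.a.0 → —b→ p8
  p6 = (b.(0 + 0) + (b.0)\{a}) | a.0 → —a→ p9, —b→ p10, —b→ p8
  p7 = 0\{a} | b.a.0 → —b→ p10
  p8 = (0 + 0) | a.0 → —a→ p11
  p9 = (b.(0 + 0) + (b.0)\{a}) | 0 → —b→ p11, —b→ p12
  p10 = 0\{a} | a.0 → —a→ p12
  p11 = (0 + 0) | 0 → (no moves)
  p12 = 0\{a} | 0 → (no moves)
LTS(Q): 13 reachable states
  q0 = b.((b.(0 + 0) + (b.0)\{a}) | a.b.a.0) → —b→ q1
  q1 = (b.(0 + 0) + (b.0)\{a}) | a.b.a.0 → —a→ q2, —b→ q3, —b→ q4
  q2 = (b.(0 + 0) + (b.0)\{a}) | b.a.0 → —b→ q5, —b→ q6, —b→ q7
  q3 = (0 + 0) | a.b.a.0 → —a→ q5
  q4 = 0\{a} | a.b.a.0 → —a→ q7
  q5 = (0 + 0) | b.a.0 → —b→ q8
  q6 = (b.(0 + 0) + (b.0)\{a}) | a.0 → —a→ q9, —b→ q10, —b→ q8
  q7 = 0\{a} | b.a.0 → —b→ q10
  q8 = (0 + 0) | a.0 → —a→ q11
  q9 = (b.(0 + 0) + (b.0)\{a}) | 0 → —b→ q11, —b→ q12
  q10 = 0\{a} | a.0 → —a→ q12
  q11 = (0 + 0) | 0 → (no moves)
  q12 = 0\{a} | 0 → (no moves)
Trace ⟨bbb⟩ through P, begin at {p0}:
  [1] b ⇒ {p1}
  [2] b ⇒ {p2, p3, p4}
  [3] b ⇒ {p5, p6, p7}
  ✓ P
Trace ⟨bbb⟩ through Q, begin at {q0}:
  [1] b ⇒ {q1}
  [2] b ⇒ {q3, q4}
  [3] b ⇒ ∅ (Q stuck)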